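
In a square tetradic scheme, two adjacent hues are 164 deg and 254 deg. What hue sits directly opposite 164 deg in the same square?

A square tetradic scheme places four hues 90° apart; opposite corners are 180° apart.
164 + 180 = 344°

344°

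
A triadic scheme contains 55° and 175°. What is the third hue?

295°

A triad spaces three hues 120° apart.
The full set is {55°, 175°, 295°}.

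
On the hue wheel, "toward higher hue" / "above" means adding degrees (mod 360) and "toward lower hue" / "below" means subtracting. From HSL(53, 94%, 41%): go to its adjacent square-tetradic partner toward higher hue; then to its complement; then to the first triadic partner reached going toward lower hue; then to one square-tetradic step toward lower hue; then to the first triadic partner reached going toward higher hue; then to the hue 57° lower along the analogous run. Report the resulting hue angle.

square ↑ +90°: 53 + 90 = 143°
complement +180°: 143 + 180 = 323°
triadic ↓ −120°: 323 − 120 = 203°
square ↓ −90°: 203 − 90 = 113°
triadic ↑ +120°: 113 + 120 = 233°
analog 57° ↓ −57°: 233 − 57 = 176°

176°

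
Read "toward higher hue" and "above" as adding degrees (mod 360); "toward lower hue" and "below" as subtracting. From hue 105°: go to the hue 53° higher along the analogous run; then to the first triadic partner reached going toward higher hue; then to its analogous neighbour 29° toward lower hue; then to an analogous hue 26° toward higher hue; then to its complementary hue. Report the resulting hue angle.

105 + 53 = 158°   (analog 53° ↑)
158 + 120 = 278°   (triadic ↑)
278 − 29 = 249°   (analog 29° ↓)
249 + 26 = 275°   (analog 26° ↑)
275 + 180 = 455 → 455 − 360 = 95°   (complement)

95°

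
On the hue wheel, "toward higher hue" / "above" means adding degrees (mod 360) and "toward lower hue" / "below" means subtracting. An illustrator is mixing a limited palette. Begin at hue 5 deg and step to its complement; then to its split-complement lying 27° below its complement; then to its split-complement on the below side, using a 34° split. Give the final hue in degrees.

complement +180°: 5 + 180 = 185°
split-comp 27° ↓ +153°: 185 + 153 = 338°
split-comp 34° ↓ +146°: 338 + 146 = 484 → 484 − 360 = 124°

124°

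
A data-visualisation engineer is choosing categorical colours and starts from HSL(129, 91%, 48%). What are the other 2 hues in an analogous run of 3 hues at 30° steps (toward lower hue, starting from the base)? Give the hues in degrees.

Analogous hues sit every 30° along the wheel.
129 − 30 = 99°
129 − 60 = 69°

99° and 69°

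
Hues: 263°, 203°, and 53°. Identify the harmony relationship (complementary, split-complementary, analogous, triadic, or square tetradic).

split-complementary

Sort the hues: 53°, 203°, 263°.
Successive gaps around the wheel: 150°, 60°, 150°.
Two 150° gaps and one 60° gap — a base hue opposite a pair of accents 30° either side of its complement — is the split-complementary pattern.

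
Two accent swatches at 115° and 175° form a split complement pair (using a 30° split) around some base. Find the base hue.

The accents sit 30° either side of the complement, so the complement is their short-arc midpoint on the wheel.
Short-arc midpoint of 115° and 175°: 145°.
Base is 180° from the complement: 145 − 180 = -35 → -35 + 360 = 325°

325°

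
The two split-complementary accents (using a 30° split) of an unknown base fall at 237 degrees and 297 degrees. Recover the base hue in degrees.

The accents sit 30° either side of the complement, so the complement is their short-arc midpoint on the wheel.
Short-arc midpoint of 237° and 297°: 267°.
Base is 180° from the complement: 267 − 180 = 87°

87°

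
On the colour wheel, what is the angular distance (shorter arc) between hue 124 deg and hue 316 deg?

|124 − 316| = 192.
The shorter arc is 360 − 192 = 168°.

168°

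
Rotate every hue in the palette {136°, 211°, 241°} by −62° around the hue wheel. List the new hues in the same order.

136 − 62 = 74°
211 − 62 = 149°
241 − 62 = 179°

74°, 149°, 179°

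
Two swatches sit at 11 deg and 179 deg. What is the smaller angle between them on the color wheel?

|11 − 179| = 168.
168 ≤ 180, so the shorter arc is 168°.

168°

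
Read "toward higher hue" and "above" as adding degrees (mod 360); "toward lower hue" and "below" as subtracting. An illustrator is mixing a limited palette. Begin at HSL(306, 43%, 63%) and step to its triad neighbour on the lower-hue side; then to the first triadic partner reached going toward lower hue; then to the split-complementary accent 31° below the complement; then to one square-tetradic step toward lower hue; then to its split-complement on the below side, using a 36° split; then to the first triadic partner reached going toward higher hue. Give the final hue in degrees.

29°

−120° (triadic ↓): 306 − 120 = 186°
−120° (triadic ↓): 186 − 120 = 66°
+149° (split-comp 31° ↓): 66 + 149 = 215°
−90° (square ↓): 215 − 90 = 125°
+144° (split-comp 36° ↓): 125 + 144 = 269°
+120° (triadic ↑): 269 + 120 = 389 → 389 − 360 = 29°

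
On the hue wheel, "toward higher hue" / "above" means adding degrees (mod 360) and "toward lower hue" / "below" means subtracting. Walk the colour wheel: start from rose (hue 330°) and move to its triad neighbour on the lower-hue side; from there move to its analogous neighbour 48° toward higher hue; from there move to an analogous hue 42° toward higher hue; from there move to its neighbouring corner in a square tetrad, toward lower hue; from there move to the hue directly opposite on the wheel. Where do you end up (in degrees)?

330 − 120 = 210°   (triadic ↓)
210 + 48 = 258°   (analog 48° ↑)
258 + 42 = 300°   (analog 42° ↑)
300 − 90 = 210°   (square ↓)
210 + 180 = 390 → 390 − 360 = 30°   (complement)

30°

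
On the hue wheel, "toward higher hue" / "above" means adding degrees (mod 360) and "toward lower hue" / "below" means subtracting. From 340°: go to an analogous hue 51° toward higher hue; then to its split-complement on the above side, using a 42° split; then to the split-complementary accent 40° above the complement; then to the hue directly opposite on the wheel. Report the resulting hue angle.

340 + 51 = 391 → 391 − 360 = 31°   (analog 51° ↑)
31 + 222 = 253°   (split-comp 42° ↑)
253 + 220 = 473 → 473 − 360 = 113°   (split-comp 40° ↑)
113 + 180 = 293°   (complement)

293°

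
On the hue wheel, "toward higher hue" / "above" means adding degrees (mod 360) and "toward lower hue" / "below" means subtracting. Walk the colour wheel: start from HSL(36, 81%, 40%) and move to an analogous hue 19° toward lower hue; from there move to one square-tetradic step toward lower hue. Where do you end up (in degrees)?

−19° (analog 19° ↓): 36 − 19 = 17°
−90° (square ↓): 17 − 90 = -73 → -73 + 360 = 287°

287°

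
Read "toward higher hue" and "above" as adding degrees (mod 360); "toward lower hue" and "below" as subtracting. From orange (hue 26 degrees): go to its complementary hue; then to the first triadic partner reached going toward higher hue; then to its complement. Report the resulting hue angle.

146°

26 + 180 = 206°   (complement)
206 + 120 = 326°   (triadic ↑)
326 + 180 = 506 → 506 − 360 = 146°   (complement)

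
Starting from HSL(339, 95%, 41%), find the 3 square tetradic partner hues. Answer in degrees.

A square tetradic scheme places four hues every 90°.
339 + 90 = 429 → 429 − 360 = 69°
339 + 180 = 519 → 519 − 360 = 159°
339 + 270 = 609 → 609 − 360 = 249°

69°, 159°, and 249°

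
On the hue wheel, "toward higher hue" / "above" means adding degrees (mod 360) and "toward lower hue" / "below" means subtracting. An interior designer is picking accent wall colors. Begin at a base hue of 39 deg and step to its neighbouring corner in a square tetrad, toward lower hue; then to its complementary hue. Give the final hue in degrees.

−90° (square ↓): 39 − 90 = -51 → -51 + 360 = 309°
+180° (complement): 309 + 180 = 489 → 489 − 360 = 129°

129°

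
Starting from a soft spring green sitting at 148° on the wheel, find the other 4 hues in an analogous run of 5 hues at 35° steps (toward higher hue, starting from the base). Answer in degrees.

Analogous hues sit every 35° along the wheel.
148 + 35 = 183°
148 + 70 = 218°
148 + 105 = 253°
148 + 140 = 288°

183°, 218°, 253°, 288°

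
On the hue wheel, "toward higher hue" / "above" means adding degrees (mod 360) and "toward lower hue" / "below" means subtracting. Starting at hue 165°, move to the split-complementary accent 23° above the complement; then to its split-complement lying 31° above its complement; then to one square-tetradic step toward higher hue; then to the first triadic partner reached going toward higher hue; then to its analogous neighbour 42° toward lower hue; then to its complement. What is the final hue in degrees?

+203° (split-comp 23° ↑): 165 + 203 = 368 → 368 − 360 = 8°
+211° (split-comp 31° ↑): 8 + 211 = 219°
+90° (square ↑): 219 + 90 = 309°
+120° (triadic ↑): 309 + 120 = 429 → 429 − 360 = 69°
−42° (analog 42° ↓): 69 − 42 = 27°
+180° (complement): 27 + 180 = 207°

207°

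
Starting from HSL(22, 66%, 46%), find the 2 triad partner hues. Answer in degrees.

A triad places three hues 120° apart.
22 + 120 = 142°
22 + 240 = 262°

142° and 262°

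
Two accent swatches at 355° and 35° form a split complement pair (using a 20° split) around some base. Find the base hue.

The accents sit 20° either side of the complement, so the complement is their short-arc midpoint on the wheel.
Short-arc midpoint of 355° and 35°: 15°.
Base is 180° from the complement: 15 − 180 = -165 → -165 + 360 = 195°

195°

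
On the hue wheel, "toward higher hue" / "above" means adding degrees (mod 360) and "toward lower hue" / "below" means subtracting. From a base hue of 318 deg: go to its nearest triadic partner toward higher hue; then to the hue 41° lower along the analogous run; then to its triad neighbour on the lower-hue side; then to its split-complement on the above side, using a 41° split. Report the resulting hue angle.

318 + 120 = 438 → 438 − 360 = 78°   (triadic ↑)
78 − 41 = 37°   (analog 41° ↓)
37 − 120 = -83 → -83 + 360 = 277°   (triadic ↓)
277 + 221 = 498 → 498 − 360 = 138°   (split-comp 41° ↑)

138°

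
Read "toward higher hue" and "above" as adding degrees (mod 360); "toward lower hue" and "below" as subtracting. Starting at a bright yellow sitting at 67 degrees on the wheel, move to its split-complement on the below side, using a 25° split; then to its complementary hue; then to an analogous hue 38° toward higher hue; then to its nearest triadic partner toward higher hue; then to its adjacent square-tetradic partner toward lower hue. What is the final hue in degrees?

110°

67 + 155 = 222°   (split-comp 25° ↓)
222 + 180 = 402 → 402 − 360 = 42°   (complement)
42 + 38 = 80°   (analog 38° ↑)
80 + 120 = 200°   (triadic ↑)
200 − 90 = 110°   (square ↓)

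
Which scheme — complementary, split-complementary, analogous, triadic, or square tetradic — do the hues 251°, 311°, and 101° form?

Sort the hues: 101°, 251°, 311°.
Successive gaps around the wheel: 150°, 60°, 150°.
Two 150° gaps and one 60° gap — a base hue opposite a pair of accents 30° either side of its complement — is the split-complementary pattern.

split-complementary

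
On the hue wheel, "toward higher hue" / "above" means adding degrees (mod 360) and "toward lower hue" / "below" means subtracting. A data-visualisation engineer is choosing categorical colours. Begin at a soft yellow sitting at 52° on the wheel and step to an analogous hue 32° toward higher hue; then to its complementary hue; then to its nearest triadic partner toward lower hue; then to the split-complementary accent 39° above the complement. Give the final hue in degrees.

3°

analog 32° ↑ +32°: 52 + 32 = 84°
complement +180°: 84 + 180 = 264°
triadic ↓ −120°: 264 − 120 = 144°
split-comp 39° ↑ +219°: 144 + 219 = 363 → 363 − 360 = 3°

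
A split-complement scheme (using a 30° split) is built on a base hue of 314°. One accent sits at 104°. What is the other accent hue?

164°

Split-complementary hues sit 30° either side of the complement.
Complement of the base 314°: 314 + 180 = 494 → 494 − 360 = 134°
The given accent 104° is 30° one side of 134°; the other accent sits 30° the other side: 134 + 30 = 164°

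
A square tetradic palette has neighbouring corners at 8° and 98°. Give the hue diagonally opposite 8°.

188°

A square tetradic scheme places four hues 90° apart; opposite corners are 180° apart.
8 + 180 = 188°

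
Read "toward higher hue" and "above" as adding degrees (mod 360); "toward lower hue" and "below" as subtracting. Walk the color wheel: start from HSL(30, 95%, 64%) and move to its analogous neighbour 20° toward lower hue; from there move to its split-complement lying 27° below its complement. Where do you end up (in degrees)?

analog 20° ↓ −20°: 30 − 20 = 10°
split-comp 27° ↓ +153°: 10 + 153 = 163°

163°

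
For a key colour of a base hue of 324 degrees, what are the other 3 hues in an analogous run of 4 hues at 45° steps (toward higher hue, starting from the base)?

Analogous hues sit every 45° along the wheel.
324 + 45 = 369 → 369 − 360 = 9°
324 + 90 = 414 → 414 − 360 = 54°
324 + 135 = 459 → 459 − 360 = 99°

9°, 54°, and 99°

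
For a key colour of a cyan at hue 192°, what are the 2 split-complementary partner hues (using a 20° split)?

Split-complementary hues sit 20° either side of the complement.
Complement of 192°: 192 + 180 = 372 → 372 − 360 = 12°
12 − 20 = -8 → -8 + 360 = 352°
12 + 20 = 32°

352° and 32°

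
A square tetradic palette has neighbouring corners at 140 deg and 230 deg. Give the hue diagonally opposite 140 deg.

A square tetradic scheme places four hues 90° apart; opposite corners are 180° apart.
140 + 180 = 320°

320°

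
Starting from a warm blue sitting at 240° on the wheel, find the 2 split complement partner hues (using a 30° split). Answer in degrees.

Complement of 240°: 240 + 180 = 420 → 420 − 360 = 60°
60 − 30 = 30°
60 + 30 = 90°

30° and 90°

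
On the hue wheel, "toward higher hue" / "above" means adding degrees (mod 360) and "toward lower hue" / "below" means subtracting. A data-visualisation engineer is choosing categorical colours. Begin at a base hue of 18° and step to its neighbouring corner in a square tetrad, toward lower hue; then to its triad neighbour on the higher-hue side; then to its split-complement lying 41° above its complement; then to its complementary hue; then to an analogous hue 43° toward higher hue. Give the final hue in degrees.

−90° (square ↓): 18 − 90 = -72 → -72 + 360 = 288°
+120° (triadic ↑): 288 + 120 = 408 → 408 − 360 = 48°
+221° (split-comp 41° ↑): 48 + 221 = 269°
+180° (complement): 269 + 180 = 449 → 449 − 360 = 89°
+43° (analog 43° ↑): 89 + 43 = 132°

132°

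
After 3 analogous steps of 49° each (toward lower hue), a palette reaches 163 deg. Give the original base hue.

3 steps of 49° (toward lower hue) give a net shift of −147°.
Start = end − shift: 163 + 147 = 310°

310°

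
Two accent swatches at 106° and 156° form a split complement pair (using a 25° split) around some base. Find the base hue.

The accents sit 25° either side of the complement, so the complement is their short-arc midpoint on the wheel.
Short-arc midpoint of 106° and 156°: 131°.
Base is 180° from the complement: 131 − 180 = -49 → -49 + 360 = 311°

311°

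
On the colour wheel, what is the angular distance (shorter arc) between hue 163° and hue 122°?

41°

|163 − 122| = 41.
41 ≤ 180, so the shorter arc is 41°.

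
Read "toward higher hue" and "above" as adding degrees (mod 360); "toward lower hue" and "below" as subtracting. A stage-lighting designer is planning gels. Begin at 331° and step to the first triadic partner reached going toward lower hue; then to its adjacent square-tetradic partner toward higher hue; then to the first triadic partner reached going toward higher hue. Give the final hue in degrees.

331 − 120 = 211°   (triadic ↓)
211 + 90 = 301°   (square ↑)
301 + 120 = 421 → 421 − 360 = 61°   (triadic ↑)

61°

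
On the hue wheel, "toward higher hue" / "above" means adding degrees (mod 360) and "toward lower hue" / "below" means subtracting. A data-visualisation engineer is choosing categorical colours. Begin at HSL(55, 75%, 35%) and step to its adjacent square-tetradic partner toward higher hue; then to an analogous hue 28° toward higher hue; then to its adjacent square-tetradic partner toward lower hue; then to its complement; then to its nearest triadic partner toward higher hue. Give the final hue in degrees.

+90° (square ↑): 55 + 90 = 145°
+28° (analog 28° ↑): 145 + 28 = 173°
−90° (square ↓): 173 − 90 = 83°
+180° (complement): 83 + 180 = 263°
+120° (triadic ↑): 263 + 120 = 383 → 383 − 360 = 23°

23°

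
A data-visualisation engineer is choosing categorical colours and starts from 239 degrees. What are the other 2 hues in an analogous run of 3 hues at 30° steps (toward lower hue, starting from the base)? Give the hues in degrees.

Analogous hues sit every 30° along the wheel.
239 − 30 = 209°
239 − 60 = 179°

209° and 179°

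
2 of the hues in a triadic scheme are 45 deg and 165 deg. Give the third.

A triad places three hues 120° apart.
The full set through 45° is {45°, 165°, 285°}.
Given {45°, 165°}, the missing hue is 285°.

285°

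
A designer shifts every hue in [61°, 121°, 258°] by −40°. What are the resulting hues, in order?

61 − 40 = 21°
121 − 40 = 81°
258 − 40 = 218°

21°, 81°, 218°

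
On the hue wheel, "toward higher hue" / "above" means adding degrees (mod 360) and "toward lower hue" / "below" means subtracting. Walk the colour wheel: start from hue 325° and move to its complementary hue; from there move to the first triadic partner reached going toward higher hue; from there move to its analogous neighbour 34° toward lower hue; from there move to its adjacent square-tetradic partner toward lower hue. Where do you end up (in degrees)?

141°

+180° (complement): 325 + 180 = 505 → 505 − 360 = 145°
+120° (triadic ↑): 145 + 120 = 265°
−34° (analog 34° ↓): 265 − 34 = 231°
−90° (square ↓): 231 − 90 = 141°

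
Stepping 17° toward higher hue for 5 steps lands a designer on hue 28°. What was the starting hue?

5 steps of 17° (toward higher hue) give a net shift of +85°.
Start = end − shift: 28 − 85 = -57 → -57 + 360 = 303°

303°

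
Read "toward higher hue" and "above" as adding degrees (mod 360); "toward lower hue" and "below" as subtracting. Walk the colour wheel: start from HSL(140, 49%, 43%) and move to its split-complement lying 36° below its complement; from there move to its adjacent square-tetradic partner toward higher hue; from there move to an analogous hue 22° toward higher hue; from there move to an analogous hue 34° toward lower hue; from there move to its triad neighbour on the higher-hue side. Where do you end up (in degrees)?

+144° (split-comp 36° ↓): 140 + 144 = 284°
+90° (square ↑): 284 + 90 = 374 → 374 − 360 = 14°
+22° (analog 22° ↑): 14 + 22 = 36°
−34° (analog 34° ↓): 36 − 34 = 2°
+120° (triadic ↑): 2 + 120 = 122°

122°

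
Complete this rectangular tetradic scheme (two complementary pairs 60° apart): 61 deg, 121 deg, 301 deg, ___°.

241°

A rectangular tetradic uses two complementary pairs 60° apart: offsets 0°, 60°, 180°, 240°.
Among {61°, 121°, 301°}, 121° and 301° are a 180° pair.
The remaining hue 61° needs its own complement: 61 + 180 = 241°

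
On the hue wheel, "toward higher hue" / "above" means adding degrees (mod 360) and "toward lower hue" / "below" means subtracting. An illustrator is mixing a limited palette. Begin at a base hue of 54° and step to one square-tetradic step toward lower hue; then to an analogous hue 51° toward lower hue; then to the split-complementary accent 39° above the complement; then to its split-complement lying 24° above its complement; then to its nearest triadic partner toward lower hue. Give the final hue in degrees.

square ↓ −90°: 54 − 90 = -36 → -36 + 360 = 324°
analog 51° ↓ −51°: 324 − 51 = 273°
split-comp 39° ↑ +219°: 273 + 219 = 492 → 492 − 360 = 132°
split-comp 24° ↑ +204°: 132 + 204 = 336°
triadic ↓ −120°: 336 − 120 = 216°

216°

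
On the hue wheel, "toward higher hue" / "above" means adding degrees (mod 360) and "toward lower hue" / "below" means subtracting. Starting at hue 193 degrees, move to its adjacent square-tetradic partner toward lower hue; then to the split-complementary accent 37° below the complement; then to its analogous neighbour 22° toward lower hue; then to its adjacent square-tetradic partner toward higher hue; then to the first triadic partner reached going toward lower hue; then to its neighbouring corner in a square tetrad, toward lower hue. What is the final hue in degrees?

104°

−90° (square ↓): 193 − 90 = 103°
+143° (split-comp 37° ↓): 103 + 143 = 246°
−22° (analog 22° ↓): 246 − 22 = 224°
+90° (square ↑): 224 + 90 = 314°
−120° (triadic ↓): 314 − 120 = 194°
−90° (square ↓): 194 − 90 = 104°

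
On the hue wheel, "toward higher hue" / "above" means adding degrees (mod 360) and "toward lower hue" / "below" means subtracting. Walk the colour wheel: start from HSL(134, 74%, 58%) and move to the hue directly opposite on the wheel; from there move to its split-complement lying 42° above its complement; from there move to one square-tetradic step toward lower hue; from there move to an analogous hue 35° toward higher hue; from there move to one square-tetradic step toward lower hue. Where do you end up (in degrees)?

134 + 180 = 314°   (complement)
314 + 222 = 536 → 536 − 360 = 176°   (split-comp 42° ↑)
176 − 90 = 86°   (square ↓)
86 + 35 = 121°   (analog 35° ↑)
121 − 90 = 31°   (square ↓)

31°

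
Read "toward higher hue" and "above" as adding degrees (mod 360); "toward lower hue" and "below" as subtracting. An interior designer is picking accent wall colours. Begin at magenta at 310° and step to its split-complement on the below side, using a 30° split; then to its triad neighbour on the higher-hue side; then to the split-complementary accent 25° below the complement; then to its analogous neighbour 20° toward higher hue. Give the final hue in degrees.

split-comp 30° ↓ +150°: 310 + 150 = 460 → 460 − 360 = 100°
triadic ↑ +120°: 100 + 120 = 220°
split-comp 25° ↓ +155°: 220 + 155 = 375 → 375 − 360 = 15°
analog 20° ↑ +20°: 15 + 20 = 35°

35°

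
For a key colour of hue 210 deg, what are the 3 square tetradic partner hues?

300°, 30°, and 120°

A square tetradic scheme places four hues every 90°.
210 + 90 = 300°
210 + 180 = 390 → 390 − 360 = 30°
210 + 270 = 480 → 480 − 360 = 120°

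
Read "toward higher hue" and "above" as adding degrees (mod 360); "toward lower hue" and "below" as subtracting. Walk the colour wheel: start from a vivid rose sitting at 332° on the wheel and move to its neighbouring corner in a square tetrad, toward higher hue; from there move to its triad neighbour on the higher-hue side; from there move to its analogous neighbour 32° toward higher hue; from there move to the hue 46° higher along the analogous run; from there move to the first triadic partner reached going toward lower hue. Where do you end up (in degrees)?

140°

square ↑ +90°: 332 + 90 = 422 → 422 − 360 = 62°
triadic ↑ +120°: 62 + 120 = 182°
analog 32° ↑ +32°: 182 + 32 = 214°
analog 46° ↑ +46°: 214 + 46 = 260°
triadic ↓ −120°: 260 − 120 = 140°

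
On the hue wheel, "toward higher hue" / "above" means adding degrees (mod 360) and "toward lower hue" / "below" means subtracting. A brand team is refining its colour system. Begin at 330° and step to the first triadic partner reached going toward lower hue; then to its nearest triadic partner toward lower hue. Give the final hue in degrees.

90°

330 − 120 = 210°   (triadic ↓)
210 − 120 = 90°   (triadic ↓)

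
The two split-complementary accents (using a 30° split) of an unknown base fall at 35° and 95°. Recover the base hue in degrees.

The accents sit 30° either side of the complement, so the complement is their short-arc midpoint on the wheel.
Short-arc midpoint of 35° and 95°: 65°.
Base is 180° from the complement: 65 − 180 = -115 → -115 + 360 = 245°

245°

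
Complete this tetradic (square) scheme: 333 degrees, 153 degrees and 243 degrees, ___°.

63°

A square tetradic scheme places four hues every 90°.
The full set through 153° is {63°, 153°, 243°, 333°}.
Given {153°, 243°, 333°}, the missing hue is 63°.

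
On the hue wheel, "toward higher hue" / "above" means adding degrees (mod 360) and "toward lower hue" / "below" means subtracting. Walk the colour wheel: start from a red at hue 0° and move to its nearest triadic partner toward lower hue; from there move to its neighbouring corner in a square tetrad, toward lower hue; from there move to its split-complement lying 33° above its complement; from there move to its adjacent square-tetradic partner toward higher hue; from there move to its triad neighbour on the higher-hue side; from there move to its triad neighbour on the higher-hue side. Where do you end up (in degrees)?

−120° (triadic ↓): 0 − 120 = -120 → -120 + 360 = 240°
−90° (square ↓): 240 − 90 = 150°
+213° (split-comp 33° ↑): 150 + 213 = 363 → 363 − 360 = 3°
+90° (square ↑): 3 + 90 = 93°
+120° (triadic ↑): 93 + 120 = 213°
+120° (triadic ↑): 213 + 120 = 333°

333°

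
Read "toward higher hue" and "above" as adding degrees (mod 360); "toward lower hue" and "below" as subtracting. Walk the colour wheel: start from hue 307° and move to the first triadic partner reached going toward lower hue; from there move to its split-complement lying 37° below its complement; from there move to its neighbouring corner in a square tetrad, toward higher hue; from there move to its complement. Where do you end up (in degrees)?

240°

triadic ↓ −120°: 307 − 120 = 187°
split-comp 37° ↓ +143°: 187 + 143 = 330°
square ↑ +90°: 330 + 90 = 420 → 420 − 360 = 60°
complement +180°: 60 + 180 = 240°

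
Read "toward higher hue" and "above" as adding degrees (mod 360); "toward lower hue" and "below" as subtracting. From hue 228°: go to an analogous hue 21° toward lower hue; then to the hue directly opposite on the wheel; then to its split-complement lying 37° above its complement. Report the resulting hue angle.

244°

analog 21° ↓ −21°: 228 − 21 = 207°
complement +180°: 207 + 180 = 387 → 387 − 360 = 27°
split-comp 37° ↑ +217°: 27 + 217 = 244°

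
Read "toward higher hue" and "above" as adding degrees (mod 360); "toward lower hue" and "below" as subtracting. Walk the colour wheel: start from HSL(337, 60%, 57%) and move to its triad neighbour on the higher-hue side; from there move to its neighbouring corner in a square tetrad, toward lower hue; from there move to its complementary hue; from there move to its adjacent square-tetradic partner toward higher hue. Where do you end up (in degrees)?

triadic ↑ +120°: 337 + 120 = 457 → 457 − 360 = 97°
square ↓ −90°: 97 − 90 = 7°
complement +180°: 7 + 180 = 187°
square ↑ +90°: 187 + 90 = 277°

277°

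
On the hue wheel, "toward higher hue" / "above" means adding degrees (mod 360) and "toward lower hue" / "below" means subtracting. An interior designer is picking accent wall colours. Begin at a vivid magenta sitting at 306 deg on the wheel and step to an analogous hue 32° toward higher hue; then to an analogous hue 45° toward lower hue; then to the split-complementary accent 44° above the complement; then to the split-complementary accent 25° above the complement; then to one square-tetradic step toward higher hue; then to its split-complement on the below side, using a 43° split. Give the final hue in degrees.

229°

analog 32° ↑ +32°: 306 + 32 = 338°
analog 45° ↓ −45°: 338 − 45 = 293°
split-comp 44° ↑ +224°: 293 + 224 = 517 → 517 − 360 = 157°
split-comp 25° ↑ +205°: 157 + 205 = 362 → 362 − 360 = 2°
square ↑ +90°: 2 + 90 = 92°
split-comp 43° ↓ +137°: 92 + 137 = 229°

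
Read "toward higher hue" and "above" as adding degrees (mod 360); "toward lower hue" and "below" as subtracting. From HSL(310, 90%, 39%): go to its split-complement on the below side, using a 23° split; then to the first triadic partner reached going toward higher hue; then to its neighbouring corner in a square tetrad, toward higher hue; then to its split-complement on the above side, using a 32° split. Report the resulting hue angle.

169°

split-comp 23° ↓ +157°: 310 + 157 = 467 → 467 − 360 = 107°
triadic ↑ +120°: 107 + 120 = 227°
square ↑ +90°: 227 + 90 = 317°
split-comp 32° ↑ +212°: 317 + 212 = 529 → 529 − 360 = 169°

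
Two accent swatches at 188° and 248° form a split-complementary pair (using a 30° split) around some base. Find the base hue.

The accents sit 30° either side of the complement, so the complement is their short-arc midpoint on the wheel.
Short-arc midpoint of 188° and 248°: 218°.
Base is 180° from the complement: 218 − 180 = 38°

38°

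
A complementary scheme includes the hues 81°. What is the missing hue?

The complement sits 180° across the wheel.
The full set through 81° is {81°, 261°}.
Given {81°}, the missing hue is 261°.

261°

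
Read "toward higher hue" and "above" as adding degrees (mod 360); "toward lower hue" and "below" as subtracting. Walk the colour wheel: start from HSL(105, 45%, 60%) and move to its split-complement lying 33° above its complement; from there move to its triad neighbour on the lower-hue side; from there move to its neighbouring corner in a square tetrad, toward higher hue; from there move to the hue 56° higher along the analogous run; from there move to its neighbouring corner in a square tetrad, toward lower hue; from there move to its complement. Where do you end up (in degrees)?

+213° (split-comp 33° ↑): 105 + 213 = 318°
−120° (triadic ↓): 318 − 120 = 198°
+90° (square ↑): 198 + 90 = 288°
+56° (analog 56° ↑): 288 + 56 = 344°
−90° (square ↓): 344 − 90 = 254°
+180° (complement): 254 + 180 = 434 → 434 − 360 = 74°

74°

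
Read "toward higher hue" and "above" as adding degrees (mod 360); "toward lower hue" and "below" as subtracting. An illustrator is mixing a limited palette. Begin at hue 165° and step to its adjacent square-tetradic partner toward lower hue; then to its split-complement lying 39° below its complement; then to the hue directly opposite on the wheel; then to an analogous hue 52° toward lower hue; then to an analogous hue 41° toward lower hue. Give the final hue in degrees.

square ↓ −90°: 165 − 90 = 75°
split-comp 39° ↓ +141°: 75 + 141 = 216°
complement +180°: 216 + 180 = 396 → 396 − 360 = 36°
analog 52° ↓ −52°: 36 − 52 = -16 → -16 + 360 = 344°
analog 41° ↓ −41°: 344 − 41 = 303°

303°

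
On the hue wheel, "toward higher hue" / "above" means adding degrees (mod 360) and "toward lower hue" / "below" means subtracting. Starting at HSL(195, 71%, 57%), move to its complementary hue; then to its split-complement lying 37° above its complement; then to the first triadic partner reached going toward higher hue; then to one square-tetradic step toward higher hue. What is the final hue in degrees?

82°

+180° (complement): 195 + 180 = 375 → 375 − 360 = 15°
+217° (split-comp 37° ↑): 15 + 217 = 232°
+120° (triadic ↑): 232 + 120 = 352°
+90° (square ↑): 352 + 90 = 442 → 442 − 360 = 82°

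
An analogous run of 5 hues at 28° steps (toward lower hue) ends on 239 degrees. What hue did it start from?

4 steps of 28° (toward lower hue) give a net shift of −112°.
Start = end − shift: 239 + 112 = 351°

351°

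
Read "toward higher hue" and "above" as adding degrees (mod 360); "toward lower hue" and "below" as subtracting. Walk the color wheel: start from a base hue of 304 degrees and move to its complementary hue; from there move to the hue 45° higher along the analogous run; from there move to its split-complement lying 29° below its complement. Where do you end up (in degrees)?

320°

304 + 180 = 484 → 484 − 360 = 124°   (complement)
124 + 45 = 169°   (analog 45° ↑)
169 + 151 = 320°   (split-comp 29° ↓)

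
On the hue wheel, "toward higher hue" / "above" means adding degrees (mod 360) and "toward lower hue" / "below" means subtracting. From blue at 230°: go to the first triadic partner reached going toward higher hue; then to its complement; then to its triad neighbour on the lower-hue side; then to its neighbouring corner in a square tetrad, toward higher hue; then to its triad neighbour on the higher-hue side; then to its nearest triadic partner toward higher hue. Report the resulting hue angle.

20°

+120° (triadic ↑): 230 + 120 = 350°
+180° (complement): 350 + 180 = 530 → 530 − 360 = 170°
−120° (triadic ↓): 170 − 120 = 50°
+90° (square ↑): 50 + 90 = 140°
+120° (triadic ↑): 140 + 120 = 260°
+120° (triadic ↑): 260 + 120 = 380 → 380 − 360 = 20°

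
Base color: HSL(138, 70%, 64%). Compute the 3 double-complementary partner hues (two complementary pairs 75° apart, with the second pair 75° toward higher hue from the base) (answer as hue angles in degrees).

138 + 75 = 213°
138 + 180 = 318°
138 + 255 = 393 → 393 − 360 = 33°

213°, 318° and 33°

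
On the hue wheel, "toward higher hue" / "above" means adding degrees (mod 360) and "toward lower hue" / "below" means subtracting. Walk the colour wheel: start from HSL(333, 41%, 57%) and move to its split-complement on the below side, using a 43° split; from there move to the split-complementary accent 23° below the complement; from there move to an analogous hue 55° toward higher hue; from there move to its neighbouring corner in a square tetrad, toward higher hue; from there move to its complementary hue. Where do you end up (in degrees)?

+137° (split-comp 43° ↓): 333 + 137 = 470 → 470 − 360 = 110°
+157° (split-comp 23° ↓): 110 + 157 = 267°
+55° (analog 55° ↑): 267 + 55 = 322°
+90° (square ↑): 322 + 90 = 412 → 412 − 360 = 52°
+180° (complement): 52 + 180 = 232°

232°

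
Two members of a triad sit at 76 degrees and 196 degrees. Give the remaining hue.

A triad spaces three hues 120° apart.
The full set is {76°, 196°, 316°}.

316°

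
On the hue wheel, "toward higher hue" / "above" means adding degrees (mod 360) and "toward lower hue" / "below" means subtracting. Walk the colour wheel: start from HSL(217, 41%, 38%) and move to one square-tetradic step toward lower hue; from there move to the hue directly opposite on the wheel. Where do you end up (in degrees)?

307°

square ↓ −90°: 217 − 90 = 127°
complement +180°: 127 + 180 = 307°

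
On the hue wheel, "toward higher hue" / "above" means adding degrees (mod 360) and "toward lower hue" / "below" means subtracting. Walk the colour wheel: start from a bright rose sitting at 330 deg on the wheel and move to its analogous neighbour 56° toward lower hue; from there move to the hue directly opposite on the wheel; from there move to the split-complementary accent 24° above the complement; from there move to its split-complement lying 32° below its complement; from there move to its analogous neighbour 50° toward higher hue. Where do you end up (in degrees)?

136°

−56° (analog 56° ↓): 330 − 56 = 274°
+180° (complement): 274 + 180 = 454 → 454 − 360 = 94°
+204° (split-comp 24° ↑): 94 + 204 = 298°
+148° (split-comp 32° ↓): 298 + 148 = 446 → 446 − 360 = 86°
+50° (analog 50° ↑): 86 + 50 = 136°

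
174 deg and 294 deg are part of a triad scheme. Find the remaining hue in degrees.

54°

A triad places three hues 120° apart.
The full set through 174° is {54°, 174°, 294°}.
Given {174°, 294°}, the missing hue is 54°.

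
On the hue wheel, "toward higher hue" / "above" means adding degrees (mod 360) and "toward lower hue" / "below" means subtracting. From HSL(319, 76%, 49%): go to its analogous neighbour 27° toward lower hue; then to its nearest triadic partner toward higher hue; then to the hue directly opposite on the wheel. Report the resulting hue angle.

319 − 27 = 292°   (analog 27° ↓)
292 + 120 = 412 → 412 − 360 = 52°   (triadic ↑)
52 + 180 = 232°   (complement)

232°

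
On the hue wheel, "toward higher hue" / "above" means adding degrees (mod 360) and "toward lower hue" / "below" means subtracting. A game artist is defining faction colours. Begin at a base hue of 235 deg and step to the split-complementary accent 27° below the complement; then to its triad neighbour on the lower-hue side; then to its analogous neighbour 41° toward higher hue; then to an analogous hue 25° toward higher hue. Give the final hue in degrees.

334°

split-comp 27° ↓ +153°: 235 + 153 = 388 → 388 − 360 = 28°
triadic ↓ −120°: 28 − 120 = -92 → -92 + 360 = 268°
analog 41° ↑ +41°: 268 + 41 = 309°
analog 25° ↑ +25°: 309 + 25 = 334°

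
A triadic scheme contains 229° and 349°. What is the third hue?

A triad spaces three hues 120° apart.
The full set is {109°, 229°, 349°}.

109°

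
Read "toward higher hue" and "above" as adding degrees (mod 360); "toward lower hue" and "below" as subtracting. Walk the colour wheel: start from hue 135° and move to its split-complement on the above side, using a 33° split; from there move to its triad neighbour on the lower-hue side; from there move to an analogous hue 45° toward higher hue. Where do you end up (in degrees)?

135 + 213 = 348°   (split-comp 33° ↑)
348 − 120 = 228°   (triadic ↓)
228 + 45 = 273°   (analog 45° ↑)

273°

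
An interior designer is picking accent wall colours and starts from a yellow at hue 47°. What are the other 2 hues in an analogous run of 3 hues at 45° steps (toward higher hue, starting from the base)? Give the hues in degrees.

92° and 137°

Analogous hues sit every 45° along the wheel.
47 + 45 = 92°
47 + 90 = 137°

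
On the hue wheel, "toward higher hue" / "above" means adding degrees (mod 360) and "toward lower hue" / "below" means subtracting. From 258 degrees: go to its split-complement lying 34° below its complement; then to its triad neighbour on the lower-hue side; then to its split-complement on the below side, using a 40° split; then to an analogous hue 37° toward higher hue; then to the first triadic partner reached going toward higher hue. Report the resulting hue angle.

221°

258 + 146 = 404 → 404 − 360 = 44°   (split-comp 34° ↓)
44 − 120 = -76 → -76 + 360 = 284°   (triadic ↓)
284 + 140 = 424 → 424 − 360 = 64°   (split-comp 40° ↓)
64 + 37 = 101°   (analog 37° ↑)
101 + 120 = 221°   (triadic ↑)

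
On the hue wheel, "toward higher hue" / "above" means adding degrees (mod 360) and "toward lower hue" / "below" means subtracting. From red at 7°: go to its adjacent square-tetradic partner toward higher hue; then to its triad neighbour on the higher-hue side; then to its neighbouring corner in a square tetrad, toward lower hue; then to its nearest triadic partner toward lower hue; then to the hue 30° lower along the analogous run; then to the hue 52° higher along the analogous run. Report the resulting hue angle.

29°

7 + 90 = 97°   (square ↑)
97 + 120 = 217°   (triadic ↑)
217 − 90 = 127°   (square ↓)
127 − 120 = 7°   (triadic ↓)
7 − 30 = -23 → -23 + 360 = 337°   (analog 30° ↓)
337 + 52 = 389 → 389 − 360 = 29°   (analog 52° ↑)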